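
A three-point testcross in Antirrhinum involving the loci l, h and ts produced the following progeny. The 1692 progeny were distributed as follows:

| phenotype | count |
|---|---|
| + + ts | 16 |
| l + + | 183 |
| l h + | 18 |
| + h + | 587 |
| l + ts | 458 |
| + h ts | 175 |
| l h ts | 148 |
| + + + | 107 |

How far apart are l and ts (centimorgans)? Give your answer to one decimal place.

23.2 centimorgans

The two most frequent reciprocal classes, + h + and l + ts, are the parental types, so the F1 was + h + / l + ts.
The two rarest classes, l h + and + + ts, are the double crossovers. Comparing them with the parentals, only the l allele has switched, so l is the middle locus and the order is h – l – ts.
Crossovers in the l–ts interval produce the single-crossover classes + h ts and l + + (175 + 183 = 358) plus the double crossovers (34).
RF(l–ts) = (358 + 34) / 1692 = 392/1692 = 0.2317 → 23.2 centimorgans.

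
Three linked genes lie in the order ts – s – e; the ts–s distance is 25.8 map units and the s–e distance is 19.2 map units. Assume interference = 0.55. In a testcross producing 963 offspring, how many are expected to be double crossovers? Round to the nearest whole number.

21

Map distances give recombination frequencies of 0.258 and 0.192 for the two intervals.
With interference 0.55 (so coincidence = 0.45), expected double-crossover frequency = 0.258 × 0.192 × 0.45 = 0.02229.
Expected number = 0.02229 × 963 = 21.47 ≈ 21.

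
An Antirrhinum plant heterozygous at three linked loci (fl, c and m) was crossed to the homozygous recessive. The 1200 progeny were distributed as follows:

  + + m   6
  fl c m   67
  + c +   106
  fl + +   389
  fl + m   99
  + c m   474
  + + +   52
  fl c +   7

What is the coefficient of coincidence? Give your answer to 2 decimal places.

The two most frequent reciprocal classes, fl + + and + c m, are the parental types, so the F1 was fl + + / + c m.
The two rarest classes, fl c + and + + m, are the double crossovers. Comparing them with the parentals, only the c allele has switched, so c is the middle locus and the order is fl – c – m.
fl–c: (119 + 13)/1200 = 0.1100; c–m: (205 + 13)/1200 = 0.1817.
Expected DCO frequency = 0.1100 × 0.1817 ≈ 0.01999; observed = 13/1200 ≈ 0.01083.
Coefficient of coincidence = 0.01083/0.01999 ≈ 0.54.

0.54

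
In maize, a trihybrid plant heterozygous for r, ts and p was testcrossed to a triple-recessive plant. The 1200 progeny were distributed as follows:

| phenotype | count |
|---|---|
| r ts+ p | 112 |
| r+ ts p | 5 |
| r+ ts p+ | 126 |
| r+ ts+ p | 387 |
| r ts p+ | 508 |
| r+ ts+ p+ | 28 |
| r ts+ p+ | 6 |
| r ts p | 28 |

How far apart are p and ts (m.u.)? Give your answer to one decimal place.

The two most frequent reciprocal classes, r+ ts+ p and r ts p+, are the parental types, so the F1 was r+ ts+ p / r ts p+.
The two rarest classes, r+ ts p and r ts+ p+, are the double crossovers. Comparing them with the parentals, only the ts allele has switched, so ts is the middle locus and the order is p – ts – r.
Crossovers in the p–ts interval produce the single-crossover classes r+ ts+ p+ and r ts p (28 + 28 = 56) plus the double crossovers (11).
RF(p–ts) = (56 + 11) / 1200 = 67/1200 = 0.0558 → 5.6 m.u.

5.6 m.u.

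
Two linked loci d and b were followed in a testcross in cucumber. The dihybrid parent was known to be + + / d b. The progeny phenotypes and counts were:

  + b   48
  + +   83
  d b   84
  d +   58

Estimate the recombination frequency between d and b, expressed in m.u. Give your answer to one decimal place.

38.8 m.u.

The recombinant classes are + b and d +: 48 + 58 = 106.
Recombination frequency = 106/273 = 0.3883 ≈ 38.8%, i.e. 38.8 m.u.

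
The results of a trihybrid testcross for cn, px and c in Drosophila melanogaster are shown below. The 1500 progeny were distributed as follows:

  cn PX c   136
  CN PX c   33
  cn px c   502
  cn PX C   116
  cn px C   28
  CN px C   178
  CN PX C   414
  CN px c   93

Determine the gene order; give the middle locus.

c

The two most frequent reciprocal classes, cn px c and CN PX C, are the parental types, so the F1 was cn px c / CN PX C.
The two rarest classes, cn px C and CN PX c, are the double crossovers. Comparing them with the parentals, only the c allele has switched, so c is the middle locus and the order is px – c – cn.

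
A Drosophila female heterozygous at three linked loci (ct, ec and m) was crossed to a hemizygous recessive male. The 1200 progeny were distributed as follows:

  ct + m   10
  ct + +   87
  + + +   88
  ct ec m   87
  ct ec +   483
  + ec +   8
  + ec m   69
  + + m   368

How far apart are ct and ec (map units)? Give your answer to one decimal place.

The two most frequent reciprocal classes, + + m and ct ec +, are the parental types, so the F1 was + + m / ct ec +.
The two rarest classes, ct + m and + ec +, are the double crossovers. Comparing them with the parentals, only the ct allele has switched, so ct is the middle locus and the order is m – ct – ec.
Crossovers in the ct–ec interval produce the single-crossover classes + ec m and ct + + (69 + 87 = 156) plus the double crossovers (18).
RF(ct–ec) = (156 + 18) / 1200 = 174/1200 = 0.1450 → 14.5 map units.

14.5 map units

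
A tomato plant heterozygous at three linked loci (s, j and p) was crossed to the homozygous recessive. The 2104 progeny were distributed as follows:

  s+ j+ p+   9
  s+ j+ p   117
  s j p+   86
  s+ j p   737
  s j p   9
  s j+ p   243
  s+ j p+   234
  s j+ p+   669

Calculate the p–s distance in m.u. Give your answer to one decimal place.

23.5 m.u.

The two most frequent reciprocal classes, s+ j p and s j+ p+, are the parental types, so the F1 was s+ j p / s j+ p+.
The two rarest classes, s j p and s+ j+ p+, are the double crossovers. Comparing them with the parentals, only the s allele has switched, so s is the middle locus and the order is j – s – p.
Crossovers in the s–p interval produce the single-crossover classes s+ j p+ and s j+ p (234 + 243 = 477) plus the double crossovers (18).
RF(s–p) = (477 + 18) / 2104 = 495/2104 = 0.2353 → 23.5 m.u.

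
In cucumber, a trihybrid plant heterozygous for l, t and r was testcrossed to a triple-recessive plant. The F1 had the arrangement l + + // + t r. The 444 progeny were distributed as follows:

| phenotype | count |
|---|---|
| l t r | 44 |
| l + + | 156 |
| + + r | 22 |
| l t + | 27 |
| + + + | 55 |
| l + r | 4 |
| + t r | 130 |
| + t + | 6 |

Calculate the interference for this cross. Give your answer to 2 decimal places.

The two rarest classes, l + r and + t +, are the double crossovers. Comparing them with the parentals, only the r allele has switched, so r is the middle locus and the order is l – r – t.
l–r: (99 + 10)/444 = 0.2455; r–t: (49 + 10)/444 = 0.1329.
Expected DCO frequency = 0.2455 × 0.1329 ≈ 0.03263; observed = 10/444 ≈ 0.02252.
Coefficient of coincidence = 0.02252/0.03263 ≈ 0.69; interference = 1 − 0.69 = 0.31.

0.31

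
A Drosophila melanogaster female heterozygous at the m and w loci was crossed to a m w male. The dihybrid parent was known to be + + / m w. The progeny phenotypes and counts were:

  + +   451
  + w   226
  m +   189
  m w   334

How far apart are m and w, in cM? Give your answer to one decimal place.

The recombinant classes are + w and m +: 226 + 189 = 415.
Recombination frequency = 415/1200 = 0.3458 ≈ 34.6%, i.e. 34.6 cM.

34.6 cM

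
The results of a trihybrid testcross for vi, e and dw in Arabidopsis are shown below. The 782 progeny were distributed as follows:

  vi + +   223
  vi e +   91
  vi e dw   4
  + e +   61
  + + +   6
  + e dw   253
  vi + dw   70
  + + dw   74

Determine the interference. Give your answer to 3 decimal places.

The two most frequent reciprocal classes, + e dw and vi + +, are the parental types, so the F1 was + e dw / vi + +.
The two rarest classes, vi e dw and + + +, are the double crossovers. Comparing them with the parentals, only the vi allele has switched, so vi is the middle locus and the order is e – vi – dw.
e–vi: (165 + 10)/782 = 0.2238; vi–dw: (131 + 10)/782 = 0.1803.
Expected DCO frequency = 0.2238 × 0.1803 ≈ 0.04035; observed = 10/782 ≈ 0.01279.
Coefficient of coincidence = 0.01279/0.04035 ≈ 0.317; interference = 1 − 0.317 = 0.683.

0.683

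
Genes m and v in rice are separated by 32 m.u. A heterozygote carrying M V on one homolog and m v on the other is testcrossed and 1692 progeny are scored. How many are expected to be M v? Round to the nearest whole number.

271

A map distance of 32 m.u. corresponds to a recombination frequency of 0.320.
The F1 is M V / m v, so M v is a recombinant gamete class with expected frequency r/2 = 0.320/2 = 0.1600.
Expected number = 0.1600 × 1692 = 270.72 ≈ 271.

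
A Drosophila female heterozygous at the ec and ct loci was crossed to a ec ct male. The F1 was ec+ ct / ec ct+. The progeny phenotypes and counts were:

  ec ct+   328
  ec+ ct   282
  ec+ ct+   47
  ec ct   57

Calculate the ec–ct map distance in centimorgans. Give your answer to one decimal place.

The recombinant classes are ec+ ct+ and ec ct: 47 + 57 = 104.
Recombination frequency = 104/714 = 0.1457 ≈ 14.6%, i.e. 14.6 centimorgans.

14.6 centimorgans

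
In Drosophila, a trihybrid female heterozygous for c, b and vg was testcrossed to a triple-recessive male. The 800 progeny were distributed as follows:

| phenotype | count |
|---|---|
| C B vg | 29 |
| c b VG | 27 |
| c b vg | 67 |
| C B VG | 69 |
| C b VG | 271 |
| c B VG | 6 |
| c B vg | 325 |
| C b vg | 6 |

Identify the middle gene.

The two most frequent reciprocal classes, C b VG and c B vg, are the parental types, so the F1 was C b VG / c B vg.
The two rarest classes, C b vg and c B VG, are the double crossovers. Comparing them with the parentals, only the vg allele has switched, so vg is the middle locus and the order is b – vg – c.

vg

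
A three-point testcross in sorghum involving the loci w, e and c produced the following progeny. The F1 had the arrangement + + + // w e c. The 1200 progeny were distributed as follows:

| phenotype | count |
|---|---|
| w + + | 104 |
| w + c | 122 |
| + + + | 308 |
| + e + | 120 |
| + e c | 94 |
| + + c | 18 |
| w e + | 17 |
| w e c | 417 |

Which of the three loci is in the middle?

c

The two rarest classes, + + c and w e +, are the double crossovers. Comparing them with the parentals, only the c allele has switched, so c is the middle locus and the order is e – c – w.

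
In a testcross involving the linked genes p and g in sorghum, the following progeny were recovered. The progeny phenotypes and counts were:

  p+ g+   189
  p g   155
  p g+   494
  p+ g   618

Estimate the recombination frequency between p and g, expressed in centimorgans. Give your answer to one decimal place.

23.6 centimorgans

The two most frequent classes, p+ g (618) and p g+ (494), are the parental types, so the F1 was p+ g / p g+.
The recombinant classes are p+ g+ and p g: 189 + 155 = 344.
Recombination frequency = 344/1456 = 0.2363 ≈ 23.6%, i.e. 23.6 centimorgans.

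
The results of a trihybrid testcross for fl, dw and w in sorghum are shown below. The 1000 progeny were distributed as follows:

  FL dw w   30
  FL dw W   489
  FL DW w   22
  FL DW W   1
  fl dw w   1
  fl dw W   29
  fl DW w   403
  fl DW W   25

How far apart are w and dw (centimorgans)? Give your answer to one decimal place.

5.7 centimorgans

The two most frequent reciprocal classes, fl DW w and FL dw W, are the parental types, so the F1 was fl DW w / FL dw W.
The two rarest classes, fl dw w and FL DW W, are the double crossovers. Comparing them with the parentals, only the dw allele has switched, so dw is the middle locus and the order is w – dw – fl.
Crossovers in the w–dw interval produce the single-crossover classes fl DW W and FL dw w (25 + 30 = 55) plus the double crossovers (2).
RF(w–dw) = (55 + 2) / 1000 = 57/1000 = 0.0570 → 5.7 centimorgans.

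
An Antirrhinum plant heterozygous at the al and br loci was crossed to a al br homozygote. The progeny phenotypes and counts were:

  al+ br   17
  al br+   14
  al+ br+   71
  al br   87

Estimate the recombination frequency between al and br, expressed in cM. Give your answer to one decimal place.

The two most frequent classes, al+ br+ (71) and al br (87), are the parental types, so the F1 was al+ br+ / al br.
The recombinant classes are al+ br and al br+: 17 + 14 = 31.
Recombination frequency = 31/189 = 0.1640 ≈ 16.4%, i.e. 16.4 cM.

16.4 cM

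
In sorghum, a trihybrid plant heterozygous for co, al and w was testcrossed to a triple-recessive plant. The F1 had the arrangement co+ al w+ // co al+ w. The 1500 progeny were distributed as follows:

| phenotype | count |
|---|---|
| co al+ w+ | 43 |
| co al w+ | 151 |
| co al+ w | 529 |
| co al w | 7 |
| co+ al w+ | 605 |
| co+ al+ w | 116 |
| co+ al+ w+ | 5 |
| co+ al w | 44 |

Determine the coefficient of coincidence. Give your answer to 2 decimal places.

The two rarest classes, co+ al+ w+ and co al w, are the double crossovers. Comparing them with the parentals, only the al allele has switched, so al is the middle locus and the order is w – al – co.
w–al: (87 + 12)/1500 = 0.0660; al–co: (267 + 12)/1500 = 0.1860.
Expected DCO frequency = 0.0660 × 0.1860 ≈ 0.01228; observed = 12/1500 ≈ 0.00800.
Coefficient of coincidence = 0.00800/0.01228 ≈ 0.65.

0.65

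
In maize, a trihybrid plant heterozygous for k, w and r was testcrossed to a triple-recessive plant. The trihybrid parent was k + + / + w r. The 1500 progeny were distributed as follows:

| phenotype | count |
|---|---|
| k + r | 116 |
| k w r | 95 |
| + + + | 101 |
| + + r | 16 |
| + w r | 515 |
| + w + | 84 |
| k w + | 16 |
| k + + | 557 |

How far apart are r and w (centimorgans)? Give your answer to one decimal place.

The two rarest classes, k w + and + + r, are the double crossovers. Comparing them with the parentals, only the w allele has switched, so w is the middle locus and the order is r – w – k.
Crossovers in the r–w interval produce the single-crossover classes k + r and + w + (116 + 84 = 200) plus the double crossovers (32).
RF(r–w) = (200 + 32) / 1500 = 232/1500 = 0.1547 → 15.5 centimorgans.

15.5 centimorgans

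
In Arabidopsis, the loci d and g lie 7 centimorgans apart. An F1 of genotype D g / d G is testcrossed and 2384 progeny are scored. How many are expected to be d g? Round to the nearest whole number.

A map distance of 7 centimorgans corresponds to a recombination frequency of 0.070.
The F1 is D g / d G, so d g is a recombinant gamete class with expected frequency r/2 = 0.070/2 = 0.0350.
Expected number = 0.0350 × 2384 = 83.44 ≈ 83.

83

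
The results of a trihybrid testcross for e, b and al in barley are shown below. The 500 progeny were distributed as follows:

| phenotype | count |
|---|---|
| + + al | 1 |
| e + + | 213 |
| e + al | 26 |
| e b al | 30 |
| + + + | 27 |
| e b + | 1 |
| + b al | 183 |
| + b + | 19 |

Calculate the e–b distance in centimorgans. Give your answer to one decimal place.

The two most frequent reciprocal classes, + b al and e + +, are the parental types, so the F1 was + b al / e + +.
The two rarest classes, + + al and e b +, are the double crossovers. Comparing them with the parentals, only the b allele has switched, so b is the middle locus and the order is al – b – e.
Crossovers in the b–e interval produce the single-crossover classes e b al and + + + (30 + 27 = 57) plus the double crossovers (2).
RF(b–e) = (57 + 2) / 500 = 59/500 = 0.1180 → 11.8 centimorgans.

11.8 centimorgans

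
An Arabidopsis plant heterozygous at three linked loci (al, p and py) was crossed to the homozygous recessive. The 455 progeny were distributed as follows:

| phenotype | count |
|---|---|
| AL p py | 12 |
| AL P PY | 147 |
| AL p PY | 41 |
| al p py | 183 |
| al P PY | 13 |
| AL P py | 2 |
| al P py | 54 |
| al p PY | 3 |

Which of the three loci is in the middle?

py

The two most frequent reciprocal classes, al p py and AL P PY, are the parental types, so the F1 was al p py / AL P PY.
The two rarest classes, al p PY and AL P py, are the double crossovers. Comparing them with the parentals, only the py allele has switched, so py is the middle locus and the order is al – py – p.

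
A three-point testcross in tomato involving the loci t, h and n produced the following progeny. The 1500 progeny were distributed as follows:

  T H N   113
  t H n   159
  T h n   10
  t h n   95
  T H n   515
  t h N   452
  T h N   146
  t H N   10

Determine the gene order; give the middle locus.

The two most frequent reciprocal classes, t h N and T H n, are the parental types, so the F1 was t h N / T H n.
The two rarest classes, t H N and T h n, are the double crossovers. Comparing them with the parentals, only the h allele has switched, so h is the middle locus and the order is n – h – t.

h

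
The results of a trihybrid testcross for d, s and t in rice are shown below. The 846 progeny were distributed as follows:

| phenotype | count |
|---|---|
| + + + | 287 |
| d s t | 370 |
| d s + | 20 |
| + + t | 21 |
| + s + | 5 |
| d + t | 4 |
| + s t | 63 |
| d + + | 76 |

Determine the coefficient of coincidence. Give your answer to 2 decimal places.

The two most frequent reciprocal classes, d s t and + + +, are the parental types, so the F1 was d s t / + + +.
The two rarest classes, d + t and + s +, are the double crossovers. Comparing them with the parentals, only the s allele has switched, so s is the middle locus and the order is t – s – d.
t–s: (41 + 9)/846 = 0.0591; s–d: (139 + 9)/846 = 0.1749.
Expected DCO frequency = 0.0591 × 0.1749 ≈ 0.01034; observed = 9/846 ≈ 0.01064.
Coefficient of coincidence = 0.01064/0.01034 ≈ 1.03.

1.03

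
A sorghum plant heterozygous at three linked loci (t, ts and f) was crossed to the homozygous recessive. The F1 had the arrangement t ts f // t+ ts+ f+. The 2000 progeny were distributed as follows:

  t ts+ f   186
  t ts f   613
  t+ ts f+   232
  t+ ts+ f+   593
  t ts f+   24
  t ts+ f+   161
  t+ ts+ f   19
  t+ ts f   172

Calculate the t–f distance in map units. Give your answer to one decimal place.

The two rarest classes, t ts f+ and t+ ts+ f, are the double crossovers. Comparing them with the parentals, only the f allele has switched, so f is the middle locus and the order is t – f – ts.
Crossovers in the t–f interval produce the single-crossover classes t+ ts f and t ts+ f+ (172 + 161 = 333) plus the double crossovers (43).
RF(t–f) = (333 + 43) / 2000 = 376/2000 = 0.1880 → 18.8 map units.

18.8 map units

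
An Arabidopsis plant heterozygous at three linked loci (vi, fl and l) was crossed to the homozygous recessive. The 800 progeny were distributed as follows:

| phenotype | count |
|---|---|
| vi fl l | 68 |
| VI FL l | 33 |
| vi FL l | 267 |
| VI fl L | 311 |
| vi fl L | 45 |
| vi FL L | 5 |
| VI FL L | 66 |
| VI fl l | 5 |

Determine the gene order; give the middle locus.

The two most frequent reciprocal classes, vi FL l and VI fl L, are the parental types, so the F1 was vi FL l / VI fl L.
The two rarest classes, vi FL L and VI fl l, are the double crossovers. Comparing them with the parentals, only the l allele has switched, so l is the middle locus and the order is vi – l – fl.

l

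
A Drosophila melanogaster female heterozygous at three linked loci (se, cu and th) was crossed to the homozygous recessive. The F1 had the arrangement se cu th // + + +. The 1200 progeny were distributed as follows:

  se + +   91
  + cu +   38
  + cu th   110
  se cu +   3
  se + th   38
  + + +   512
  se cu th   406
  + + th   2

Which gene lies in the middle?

The two rarest classes, se cu + and + + th, are the double crossovers. Comparing them with the parentals, only the th allele has switched, so th is the middle locus and the order is se – th – cu.

th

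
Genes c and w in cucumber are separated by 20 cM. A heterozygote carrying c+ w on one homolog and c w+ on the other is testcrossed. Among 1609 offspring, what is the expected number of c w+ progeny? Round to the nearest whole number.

A map distance of 20 cM corresponds to a recombination frequency of 0.200.
The F1 is c+ w / c w+, so c w+ is a parental gamete class with expected frequency (1 − r)/2 = 0.800/2 = 0.4000.
Expected number = 0.4000 × 1609 = 643.60 ≈ 644.

644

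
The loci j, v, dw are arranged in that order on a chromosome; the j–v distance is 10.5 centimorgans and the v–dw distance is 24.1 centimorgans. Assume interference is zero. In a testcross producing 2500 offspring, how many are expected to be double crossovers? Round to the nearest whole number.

Map distances give recombination frequencies of 0.105 and 0.241 for the two intervals.
With no interference, expected double-crossover frequency = 0.105 × 0.241 = 0.02531.
Expected number = 0.02531 × 2500 = 63.26 ≈ 63.

63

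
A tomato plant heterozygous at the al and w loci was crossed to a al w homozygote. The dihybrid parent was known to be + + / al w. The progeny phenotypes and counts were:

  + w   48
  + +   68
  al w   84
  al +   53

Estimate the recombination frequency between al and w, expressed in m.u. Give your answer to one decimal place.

The recombinant classes are + w and al +: 48 + 53 = 101.
Recombination frequency = 101/253 = 0.3992 ≈ 39.9%, i.e. 39.9 m.u.

39.9 m.u.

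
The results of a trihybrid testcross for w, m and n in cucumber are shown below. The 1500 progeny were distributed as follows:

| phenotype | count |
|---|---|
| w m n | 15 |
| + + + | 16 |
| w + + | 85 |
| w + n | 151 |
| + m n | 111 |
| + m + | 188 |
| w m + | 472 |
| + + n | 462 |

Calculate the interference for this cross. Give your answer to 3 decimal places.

The two most frequent reciprocal classes, + + n and w m +, are the parental types, so the F1 was + + n / w m +.
The two rarest classes, + + + and w m n, are the double crossovers. Comparing them with the parentals, only the n allele has switched, so n is the middle locus and the order is w – n – m.
w–n: (339 + 31)/1500 = 0.2467; n–m: (196 + 31)/1500 = 0.1513.
Expected DCO frequency = 0.2467 × 0.1513 ≈ 0.03733; observed = 31/1500 ≈ 0.02067.
Coefficient of coincidence = 0.02067/0.03733 ≈ 0.554; interference = 1 − 0.554 = 0.446.

0.446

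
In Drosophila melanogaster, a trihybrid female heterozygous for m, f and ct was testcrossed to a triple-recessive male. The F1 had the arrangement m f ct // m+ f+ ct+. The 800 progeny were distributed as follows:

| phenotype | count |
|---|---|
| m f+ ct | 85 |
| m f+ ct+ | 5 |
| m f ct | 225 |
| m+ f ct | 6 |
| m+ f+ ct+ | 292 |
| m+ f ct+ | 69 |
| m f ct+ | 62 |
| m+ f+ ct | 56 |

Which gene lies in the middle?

The two rarest classes, m+ f ct and m f+ ct+, are the double crossovers. Comparing them with the parentals, only the m allele has switched, so m is the middle locus and the order is ct – m – f.

m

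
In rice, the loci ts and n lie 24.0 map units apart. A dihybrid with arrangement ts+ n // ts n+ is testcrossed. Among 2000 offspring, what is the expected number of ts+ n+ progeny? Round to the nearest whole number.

240

A map distance of 24.0 map units corresponds to a recombination frequency of 0.240.
The F1 is ts+ n / ts n+, so ts+ n+ is a recombinant gamete class with expected frequency r/2 = 0.240/2 = 0.1200.
Expected number = 0.1200 × 2000 = 240.00 ≈ 240.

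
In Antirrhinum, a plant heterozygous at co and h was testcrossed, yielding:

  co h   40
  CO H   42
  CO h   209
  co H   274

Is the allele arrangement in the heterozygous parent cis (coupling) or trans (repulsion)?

The two most frequent classes are CO h (209) and co H (274); these are the parental (non-recombinant) types.
So the F1 carried CO h on one chromosome and co H on the other — the recessive alleles are on opposite chromosomes (trans / repulsion).

trans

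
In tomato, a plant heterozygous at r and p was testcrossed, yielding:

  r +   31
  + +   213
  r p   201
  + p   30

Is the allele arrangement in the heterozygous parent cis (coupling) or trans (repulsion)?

cis

The two most frequent classes are + + (213) and r p (201); these are the parental (non-recombinant) types.
So the F1 carried + + on one chromosome and r p on the other — the recessive alleles are on the same chromosome (cis / coupling).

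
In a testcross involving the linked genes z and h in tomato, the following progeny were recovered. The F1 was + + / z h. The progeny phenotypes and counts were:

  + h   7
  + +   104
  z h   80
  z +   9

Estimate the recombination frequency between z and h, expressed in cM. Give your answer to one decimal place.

8.0 cM

The recombinant classes are + h and z +: 7 + 9 = 16.
Recombination frequency = 16/200 = 0.0800 ≈ 8.0%, i.e. 8.0 cM.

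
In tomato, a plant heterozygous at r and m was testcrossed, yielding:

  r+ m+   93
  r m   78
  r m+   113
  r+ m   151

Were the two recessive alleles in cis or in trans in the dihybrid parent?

The two most frequent classes are r+ m (151) and r m+ (113); these are the parental (non-recombinant) types.
So the F1 carried r+ m on one chromosome and r m+ on the other — the recessive alleles are on opposite chromosomes (trans / repulsion).

trans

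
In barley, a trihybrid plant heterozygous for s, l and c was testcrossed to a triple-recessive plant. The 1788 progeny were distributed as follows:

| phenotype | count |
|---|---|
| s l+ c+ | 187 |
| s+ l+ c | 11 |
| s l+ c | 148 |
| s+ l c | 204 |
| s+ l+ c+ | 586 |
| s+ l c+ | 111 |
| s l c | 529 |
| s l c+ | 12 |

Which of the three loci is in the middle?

The two most frequent reciprocal classes, s+ l+ c+ and s l c, are the parental types, so the F1 was s+ l+ c+ / s l c.
The two rarest classes, s+ l+ c and s l c+, are the double crossovers. Comparing them with the parentals, only the c allele has switched, so c is the middle locus and the order is s – c – l.

c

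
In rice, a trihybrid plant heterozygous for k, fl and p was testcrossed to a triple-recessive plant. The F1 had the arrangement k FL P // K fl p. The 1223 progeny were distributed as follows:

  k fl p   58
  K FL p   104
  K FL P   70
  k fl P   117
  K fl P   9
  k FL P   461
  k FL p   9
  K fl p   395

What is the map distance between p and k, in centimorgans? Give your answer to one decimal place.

11.9 centimorgans

The two rarest classes, k FL p and K fl P, are the double crossovers. Comparing them with the parentals, only the p allele has switched, so p is the middle locus and the order is fl – p – k.
Crossovers in the p–k interval produce the single-crossover classes K FL P and k fl p (70 + 58 = 128) plus the double crossovers (18).
RF(p–k) = (128 + 18) / 1223 = 146/1223 = 0.1194 → 11.9 centimorgans.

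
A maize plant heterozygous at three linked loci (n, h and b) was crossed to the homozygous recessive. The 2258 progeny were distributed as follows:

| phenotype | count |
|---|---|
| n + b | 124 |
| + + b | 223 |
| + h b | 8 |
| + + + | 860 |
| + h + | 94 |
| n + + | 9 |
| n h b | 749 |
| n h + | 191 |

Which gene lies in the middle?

The two most frequent reciprocal classes, n h b and + + +, are the parental types, so the F1 was n h b / + + +.
The two rarest classes, + h b and n + +, are the double crossovers. Comparing them with the parentals, only the n allele has switched, so n is the middle locus and the order is h – n – b.

n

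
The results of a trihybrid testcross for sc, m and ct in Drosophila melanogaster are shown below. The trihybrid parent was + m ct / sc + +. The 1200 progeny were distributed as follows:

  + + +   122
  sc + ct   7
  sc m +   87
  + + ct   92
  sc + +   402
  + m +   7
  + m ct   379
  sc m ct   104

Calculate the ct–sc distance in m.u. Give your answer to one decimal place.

The two rarest classes, + m + and sc + ct, are the double crossovers. Comparing them with the parentals, only the ct allele has switched, so ct is the middle locus and the order is m – ct – sc.
Crossovers in the ct–sc interval produce the single-crossover classes sc m ct and + + + (104 + 122 = 226) plus the double crossovers (14).
RF(ct–sc) = (226 + 14) / 1200 = 240/1200 = 0.2000 → 20.0 m.u.

20.0 m.u.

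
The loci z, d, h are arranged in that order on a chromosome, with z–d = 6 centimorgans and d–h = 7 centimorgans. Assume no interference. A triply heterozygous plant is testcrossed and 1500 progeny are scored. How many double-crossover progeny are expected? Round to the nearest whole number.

6

Map distances give recombination frequencies of 0.060 and 0.070 for the two intervals.
With no interference, expected double-crossover frequency = 0.060 × 0.070 = 0.00420.
Expected number = 0.00420 × 1500 = 6.30 ≈ 6.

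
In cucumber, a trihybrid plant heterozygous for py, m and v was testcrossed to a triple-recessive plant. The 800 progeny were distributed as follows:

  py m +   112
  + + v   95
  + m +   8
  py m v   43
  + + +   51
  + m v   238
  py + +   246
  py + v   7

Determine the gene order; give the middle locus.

v

The two most frequent reciprocal classes, py + + and + m v, are the parental types, so the F1 was py + + / + m v.
The two rarest classes, py + v and + m +, are the double crossovers. Comparing them with the parentals, only the v allele has switched, so v is the middle locus and the order is m – v – py.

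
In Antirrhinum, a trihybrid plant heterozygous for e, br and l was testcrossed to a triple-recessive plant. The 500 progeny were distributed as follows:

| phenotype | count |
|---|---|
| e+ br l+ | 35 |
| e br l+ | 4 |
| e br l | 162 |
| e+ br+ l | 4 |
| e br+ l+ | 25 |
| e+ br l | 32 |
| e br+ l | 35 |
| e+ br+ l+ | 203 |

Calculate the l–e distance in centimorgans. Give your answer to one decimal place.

13.0 centimorgans

The two most frequent reciprocal classes, e br l and e+ br+ l+, are the parental types, so the F1 was e br l / e+ br+ l+.
The two rarest classes, e br l+ and e+ br+ l, are the double crossovers. Comparing them with the parentals, only the l allele has switched, so l is the middle locus and the order is br – l – e.
Crossovers in the l–e interval produce the single-crossover classes e+ br l and e br+ l+ (32 + 25 = 57) plus the double crossovers (8).
RF(l–e) = (57 + 8) / 500 = 65/500 = 0.1300 → 13.0 centimorgans.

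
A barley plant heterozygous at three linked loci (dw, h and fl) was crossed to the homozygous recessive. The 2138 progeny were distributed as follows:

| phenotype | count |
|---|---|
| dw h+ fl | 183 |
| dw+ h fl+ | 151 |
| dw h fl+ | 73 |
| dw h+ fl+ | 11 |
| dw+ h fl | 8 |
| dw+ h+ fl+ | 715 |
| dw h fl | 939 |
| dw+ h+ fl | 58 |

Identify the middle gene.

dw

The two most frequent reciprocal classes, dw h fl and dw+ h+ fl+, are the parental types, so the F1 was dw h fl / dw+ h+ fl+.
The two rarest classes, dw+ h fl and dw h+ fl+, are the double crossovers. Comparing them with the parentals, only the dw allele has switched, so dw is the middle locus and the order is fl – dw – h.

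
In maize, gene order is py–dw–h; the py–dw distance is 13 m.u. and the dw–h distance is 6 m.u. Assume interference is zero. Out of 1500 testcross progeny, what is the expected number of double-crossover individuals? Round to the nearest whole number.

12

Map distances give recombination frequencies of 0.130 and 0.060 for the two intervals.
With no interference, expected double-crossover frequency = 0.130 × 0.060 = 0.00780.
Expected number = 0.00780 × 1500 = 11.70 ≈ 12.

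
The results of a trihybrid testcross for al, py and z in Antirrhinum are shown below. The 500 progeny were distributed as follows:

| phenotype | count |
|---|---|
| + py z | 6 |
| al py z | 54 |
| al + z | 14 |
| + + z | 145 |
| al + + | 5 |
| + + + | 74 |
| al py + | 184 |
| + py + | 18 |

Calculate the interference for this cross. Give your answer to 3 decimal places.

The two most frequent reciprocal classes, al py + and + + z, are the parental types, so the F1 was al py + / + + z.
The two rarest classes, al + + and + py z, are the double crossovers. Comparing them with the parentals, only the py allele has switched, so py is the middle locus and the order is al – py – z.
al–py: (32 + 11)/500 = 0.0860; py–z: (128 + 11)/500 = 0.2780.
Expected DCO frequency = 0.0860 × 0.2780 ≈ 0.02391; observed = 11/500 ≈ 0.02200.
Coefficient of coincidence = 0.02200/0.02391 ≈ 0.920; interference = 1 − 0.920 = 0.080.

0.080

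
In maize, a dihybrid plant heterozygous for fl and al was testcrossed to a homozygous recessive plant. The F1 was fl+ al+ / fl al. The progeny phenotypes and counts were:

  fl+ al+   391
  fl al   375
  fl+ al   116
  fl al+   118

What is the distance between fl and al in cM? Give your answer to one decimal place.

23.4 cM

The recombinant classes are fl+ al and fl al+: 116 + 118 = 234.
Recombination frequency = 234/1000 = 0.2340 ≈ 23.4%, i.e. 23.4 cM.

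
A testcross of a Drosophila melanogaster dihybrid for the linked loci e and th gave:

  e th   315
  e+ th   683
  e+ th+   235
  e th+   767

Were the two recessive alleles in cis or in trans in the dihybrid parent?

trans

The two most frequent classes are e+ th (683) and e th+ (767); these are the parental (non-recombinant) types.
So the F1 carried e+ th on one chromosome and e th+ on the other — the recessive alleles are on opposite chromosomes (trans / repulsion).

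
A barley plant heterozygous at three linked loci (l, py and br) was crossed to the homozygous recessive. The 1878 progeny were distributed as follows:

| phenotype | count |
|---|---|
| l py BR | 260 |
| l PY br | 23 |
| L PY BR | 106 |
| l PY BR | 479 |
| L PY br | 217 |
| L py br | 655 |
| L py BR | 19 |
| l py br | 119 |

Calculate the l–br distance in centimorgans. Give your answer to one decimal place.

14.2 centimorgans

The two most frequent reciprocal classes, l PY BR and L py br, are the parental types, so the F1 was l PY BR / L py br.
The two rarest classes, l PY br and L py BR, are the double crossovers. Comparing them with the parentals, only the br allele has switched, so br is the middle locus and the order is l – br – py.
Crossovers in the l–br interval produce the single-crossover classes L PY BR and l py br (106 + 119 = 225) plus the double crossovers (42).
RF(l–br) = (225 + 42) / 1878 = 267/1878 = 0.1422 → 14.2 centimorgans.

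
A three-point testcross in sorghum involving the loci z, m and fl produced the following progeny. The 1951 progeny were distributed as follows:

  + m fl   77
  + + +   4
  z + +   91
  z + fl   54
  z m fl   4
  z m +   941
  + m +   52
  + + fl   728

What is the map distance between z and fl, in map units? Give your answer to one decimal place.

The two most frequent reciprocal classes, z m + and + + fl, are the parental types, so the F1 was z m + / + + fl.
The two rarest classes, z m fl and + + +, are the double crossovers. Comparing them with the parentals, only the fl allele has switched, so fl is the middle locus and the order is m – fl – z.
Crossovers in the fl–z interval produce the single-crossover classes + m + and z + fl (52 + 54 = 106) plus the double crossovers (8).
RF(fl–z) = (106 + 8) / 1951 = 114/1951 = 0.0584 → 5.8 map units.

5.8 map units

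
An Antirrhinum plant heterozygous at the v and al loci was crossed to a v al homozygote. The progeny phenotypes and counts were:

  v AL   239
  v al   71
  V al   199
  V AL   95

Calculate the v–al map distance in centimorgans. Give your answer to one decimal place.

27.5 centimorgans

The two most frequent classes, V al (199) and v AL (239), are the parental types, so the F1 was V al / v AL.
The recombinant classes are V AL and v al: 95 + 71 = 166.
Recombination frequency = 166/604 = 0.2748 ≈ 27.5%, i.e. 27.5 centimorgans.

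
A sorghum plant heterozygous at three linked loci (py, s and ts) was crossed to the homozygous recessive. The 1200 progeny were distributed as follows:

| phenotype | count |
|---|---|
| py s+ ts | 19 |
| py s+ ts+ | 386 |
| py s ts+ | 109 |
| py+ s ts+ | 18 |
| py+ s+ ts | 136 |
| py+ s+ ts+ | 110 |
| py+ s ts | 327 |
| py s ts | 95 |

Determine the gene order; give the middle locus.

The two most frequent reciprocal classes, py+ s ts and py s+ ts+, are the parental types, so the F1 was py+ s ts / py s+ ts+.
The two rarest classes, py+ s ts+ and py s+ ts, are the double crossovers. Comparing them with the parentals, only the ts allele has switched, so ts is the middle locus and the order is py – ts – s.

ts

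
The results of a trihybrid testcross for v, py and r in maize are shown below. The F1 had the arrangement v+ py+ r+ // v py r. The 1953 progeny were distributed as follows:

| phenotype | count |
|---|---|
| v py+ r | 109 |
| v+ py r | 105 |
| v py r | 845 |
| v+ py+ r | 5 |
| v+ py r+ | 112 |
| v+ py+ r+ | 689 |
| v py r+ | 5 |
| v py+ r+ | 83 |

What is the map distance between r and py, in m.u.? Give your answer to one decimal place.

11.8 m.u.

The two rarest classes, v+ py+ r and v py r+, are the double crossovers. Comparing them with the parentals, only the r allele has switched, so r is the middle locus and the order is v – r – py.
Crossovers in the r–py interval produce the single-crossover classes v+ py r+ and v py+ r (112 + 109 = 221) plus the double crossovers (10).
RF(r–py) = (221 + 10) / 1953 = 231/1953 = 0.1183 → 11.8 m.u.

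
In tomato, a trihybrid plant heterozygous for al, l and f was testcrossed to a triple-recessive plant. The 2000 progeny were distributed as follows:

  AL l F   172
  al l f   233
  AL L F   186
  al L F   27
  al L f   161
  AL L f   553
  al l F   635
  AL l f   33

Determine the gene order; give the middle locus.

The two most frequent reciprocal classes, AL L f and al l F, are the parental types, so the F1 was AL L f / al l F.
The two rarest classes, AL l f and al L F, are the double crossovers. Comparing them with the parentals, only the l allele has switched, so l is the middle locus and the order is f – l – al.

l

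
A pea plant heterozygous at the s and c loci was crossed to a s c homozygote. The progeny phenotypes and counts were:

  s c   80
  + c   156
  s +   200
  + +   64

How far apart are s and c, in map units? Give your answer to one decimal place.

28.8 map units

The two most frequent classes, + c (156) and s + (200), are the parental types, so the F1 was + c / s +.
The recombinant classes are + + and s c: 64 + 80 = 144.
Recombination frequency = 144/500 = 0.2880 ≈ 28.8%, i.e. 28.8 map units.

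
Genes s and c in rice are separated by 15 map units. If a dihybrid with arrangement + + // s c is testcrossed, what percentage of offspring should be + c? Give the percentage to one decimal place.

7.5%

A map distance of 15 map units corresponds to a recombination frequency of 0.150.
The F1 is + + / s c, so + c is a recombinant gamete class with expected frequency r/2 = 0.150/2 = 0.0750.
That is 0.0750 = 7.5% of the progeny.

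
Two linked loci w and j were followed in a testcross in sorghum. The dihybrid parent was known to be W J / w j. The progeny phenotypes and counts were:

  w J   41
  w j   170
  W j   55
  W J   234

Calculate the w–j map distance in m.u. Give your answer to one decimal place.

19.2 m.u.

The recombinant classes are W j and w J: 55 + 41 = 96.
Recombination frequency = 96/500 = 0.1920 ≈ 19.2%, i.e. 19.2 m.u.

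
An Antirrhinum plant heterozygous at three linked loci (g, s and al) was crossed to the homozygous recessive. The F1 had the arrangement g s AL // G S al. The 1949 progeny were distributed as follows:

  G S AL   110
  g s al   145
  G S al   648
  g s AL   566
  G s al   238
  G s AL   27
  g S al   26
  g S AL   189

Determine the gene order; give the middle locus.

The two rarest classes, G s AL and g S al, are the double crossovers. Comparing them with the parentals, only the g allele has switched, so g is the middle locus and the order is al – g – s.

g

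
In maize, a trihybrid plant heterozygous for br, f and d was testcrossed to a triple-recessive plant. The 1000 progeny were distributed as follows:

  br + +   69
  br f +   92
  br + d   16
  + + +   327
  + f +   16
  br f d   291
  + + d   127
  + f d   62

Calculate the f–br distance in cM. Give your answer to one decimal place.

The two most frequent reciprocal classes, + + + and br f d, are the parental types, so the F1 was + + + / br f d.
The two rarest classes, + f + and br + d, are the double crossovers. Comparing them with the parentals, only the f allele has switched, so f is the middle locus and the order is d – f – br.
Crossovers in the f–br interval produce the single-crossover classes br + + and + f d (69 + 62 = 131) plus the double crossovers (32).
RF(f–br) = (131 + 32) / 1000 = 163/1000 = 0.1630 → 16.3 cM.

16.3 cM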